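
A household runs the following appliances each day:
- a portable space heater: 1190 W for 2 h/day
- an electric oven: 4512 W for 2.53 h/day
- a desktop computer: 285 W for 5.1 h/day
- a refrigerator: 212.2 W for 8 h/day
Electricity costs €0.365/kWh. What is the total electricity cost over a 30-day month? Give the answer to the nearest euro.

portable space heater: 1190 W × 2 h × 30 d = 71,400 Wh = 71.4 kWh
electric oven: 4512 W × 2.53 h × 30 d = 342,461 Wh = 342.5 kWh
desktop computer: 285 W × 5.1 h × 30 d = 43,605 Wh = 43.6 kWh
refrigerator: 212.2 W × 8 h × 30 d = 50,928 Wh = 50.93 kWh
Total energy = 71.4 + 342.5 + 43.6 + 50.93 = 508.4 kWh
Cost = 508.4 kWh × €0.365 = €185.56 ≈ €186

€186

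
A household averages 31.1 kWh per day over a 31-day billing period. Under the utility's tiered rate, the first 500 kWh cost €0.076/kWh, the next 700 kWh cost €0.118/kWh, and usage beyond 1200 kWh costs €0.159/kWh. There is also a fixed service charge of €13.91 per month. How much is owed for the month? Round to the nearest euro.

€107

Usage = 31.1 kWh/day × 31 days = 964.1 kWh
First 500 kWh × €0.076 = €38.00
Next 464.1 kWh × €0.118 = €54.76
Remaining tier: 0 kWh (not reached)
Energy charge = €92.76; + service €13.91 = €106.67 ≈ €107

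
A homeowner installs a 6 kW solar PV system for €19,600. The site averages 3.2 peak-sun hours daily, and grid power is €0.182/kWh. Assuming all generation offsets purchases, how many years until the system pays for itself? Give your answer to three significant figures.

Daily generation = 6 kW × 3.2 h = 19.2 kWh
Annual generation = 19.2 × 365 = 7008 kWh
Annual savings = 7008 × €0.182 = €1,275.46
Payback = €19,600 / €1,275.46 = 15.4 years

15.4 years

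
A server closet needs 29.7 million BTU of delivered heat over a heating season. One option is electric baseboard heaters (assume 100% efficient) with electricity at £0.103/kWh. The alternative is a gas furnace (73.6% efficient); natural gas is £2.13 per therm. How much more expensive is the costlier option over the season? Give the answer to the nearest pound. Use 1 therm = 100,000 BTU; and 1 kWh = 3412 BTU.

Heat load = 29.7 × 10⁶ BTU = 29,700,000 BTU
Gas: input = 29,700,000 / 0.736 = 40,353,261 BTU = 403.5 therm → 403.5 × £2.13 = £859.52
Electric: 29,700,000 BTU / 3412 = 8,705 kWh → × £0.103 = £896.57
Difference = |£859.52 − £896.57| = £37.05 ≈ £37

£37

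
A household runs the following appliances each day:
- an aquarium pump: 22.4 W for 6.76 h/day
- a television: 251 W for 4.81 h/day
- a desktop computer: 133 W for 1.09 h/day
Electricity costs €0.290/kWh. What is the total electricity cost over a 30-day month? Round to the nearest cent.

€13.08

aquarium pump: 22.4 W × 6.76 h × 30 d = 4,543 Wh = 4.543 kWh
television: 251 W × 4.81 h × 30 d = 36,219 Wh = 36.22 kWh
desktop computer: 133 W × 1.09 h × 30 d = 4,349 Wh = 4.349 kWh
Total energy = 4.543 + 36.22 + 4.349 = 45.11 kWh
Cost = 45.11 kWh × €0.290 = €13.08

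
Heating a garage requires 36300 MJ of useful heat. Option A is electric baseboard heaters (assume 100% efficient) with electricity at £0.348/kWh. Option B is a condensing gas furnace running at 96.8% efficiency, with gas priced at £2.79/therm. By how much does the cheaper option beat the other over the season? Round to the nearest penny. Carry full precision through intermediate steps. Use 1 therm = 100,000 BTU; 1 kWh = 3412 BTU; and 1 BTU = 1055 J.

£2517.63

Heat load = 36300 MJ = 36,300,000,000 J / 1055 = 34,407,583 BTU
Gas: input = 34,407,583 / 0.968 = 35,545,024 BTU = 355.5 therm → 355.5 × £2.79 = £991.71
Electric: 34,407,583 BTU / 3412 = 10,080 kWh → × £0.348 = £3,509.33
Difference = |£991.71 − £3,509.33| = £2,517.63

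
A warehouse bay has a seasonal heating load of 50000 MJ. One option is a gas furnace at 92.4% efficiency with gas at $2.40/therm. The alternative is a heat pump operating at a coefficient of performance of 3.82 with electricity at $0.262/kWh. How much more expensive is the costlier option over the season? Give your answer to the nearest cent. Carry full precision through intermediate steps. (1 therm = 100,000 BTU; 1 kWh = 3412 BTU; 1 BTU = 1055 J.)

$278.32

Heat load = 50000 MJ = 50,000,000,000 J / 1055 = 47,393,365 BTU
Gas: input = 47,393,365 / 0.924 = 51,291,520 BTU = 512.9 therm → 512.9 × $2.40 = $1,231.00
Heat pump: 47,393,365 BTU / 3412 = 13,890 kWh heat; / 3.82 = 3,636 kWh in → × $0.262 = $952.68
Difference = |$1,231.00 − $952.68| = $278.32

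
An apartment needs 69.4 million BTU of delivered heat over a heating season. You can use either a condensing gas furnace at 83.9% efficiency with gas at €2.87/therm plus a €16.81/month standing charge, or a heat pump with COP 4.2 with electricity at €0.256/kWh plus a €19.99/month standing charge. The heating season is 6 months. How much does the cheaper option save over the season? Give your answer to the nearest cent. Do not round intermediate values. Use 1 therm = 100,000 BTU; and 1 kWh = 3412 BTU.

Heat load = 69.4 × 10⁶ BTU = 69,400,000 BTU
Gas: input = 69,400,000 / 0.839 = 82,717,521 BTU = 827.2 therm → 827.2 × €2.87 = €2,373.99; + 6 × €16.81 standing = €2,474.85
Heat pump: 69,400,000 BTU / 3412 = 20,340 kWh heat; / 4.2 = 4,843 kWh in → × €0.256 = €1,239.77; + 6 × €19.99 standing = €1,359.71
Difference = |€2,474.85 − €1,359.71| = €1,115.14

€1115.14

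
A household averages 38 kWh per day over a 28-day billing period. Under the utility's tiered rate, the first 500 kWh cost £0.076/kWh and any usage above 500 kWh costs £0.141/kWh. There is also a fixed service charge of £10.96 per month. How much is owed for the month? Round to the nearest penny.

£128.48

Usage = 38 kWh/day × 28 days = 1064 kWh
First 500 kWh × £0.076 = £38.00
Remaining 564 kWh × £0.141 = £79.52
Energy charge = £117.52; + service £10.96 = £128.48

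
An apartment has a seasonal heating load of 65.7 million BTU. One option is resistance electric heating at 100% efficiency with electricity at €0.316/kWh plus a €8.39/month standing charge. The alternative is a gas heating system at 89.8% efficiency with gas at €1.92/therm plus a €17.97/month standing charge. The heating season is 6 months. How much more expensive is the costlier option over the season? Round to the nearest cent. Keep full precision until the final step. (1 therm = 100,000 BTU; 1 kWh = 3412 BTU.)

€4622.56

Heat load = 65.7 × 10⁶ BTU = 65,700,000 BTU
Gas: input = 65,700,000 / 0.898 = 73,162,584 BTU = 731.6 therm → 731.6 × €1.92 = €1,404.72; + 6 × €17.97 standing = €1,512.54
Electric: 65,700,000 BTU / 3412 = 19,260 kWh → × €0.316 = €6,084.76; + 6 × €8.39 standing = €6,135.10
Difference = |€1,512.54 − €6,135.10| = €4,622.56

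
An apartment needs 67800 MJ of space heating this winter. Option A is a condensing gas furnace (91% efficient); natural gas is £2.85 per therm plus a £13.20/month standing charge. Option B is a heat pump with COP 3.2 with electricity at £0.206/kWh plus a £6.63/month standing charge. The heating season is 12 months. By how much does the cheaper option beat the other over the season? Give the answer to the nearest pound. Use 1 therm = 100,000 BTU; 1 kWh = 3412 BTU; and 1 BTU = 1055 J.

£879

Heat load = 67800 MJ = 67,800,000,000 J / 1055 = 64,265,403 BTU
Gas: input = 64,265,403 / 0.91 = 70,621,322 BTU = 706.2 therm → 706.2 × £2.85 = £2,012.71; + 12 × £13.20 standing = £2,171.11
Heat pump: 64,265,403 BTU / 3412 = 18,840 kWh heat; / 3.2 = 5,886 kWh in → × £0.206 = £1,212.51; + 12 × £6.63 standing = £1,292.07
Difference = |£2,171.11 − £1,292.07| = £879.04 ≈ £879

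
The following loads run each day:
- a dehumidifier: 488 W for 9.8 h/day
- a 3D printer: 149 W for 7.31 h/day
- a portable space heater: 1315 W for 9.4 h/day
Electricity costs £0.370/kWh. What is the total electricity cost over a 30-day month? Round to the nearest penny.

dehumidifier: 488 W × 9.8 h × 30 d = 143,472 Wh = 143.5 kWh
3D printer: 149 W × 7.31 h × 30 d = 32,676 Wh = 32.68 kWh
portable space heater: 1315 W × 9.4 h × 30 d = 370,830 Wh = 370.8 kWh
Total energy = 143.5 + 32.68 + 370.8 = 547 kWh
Cost = 547 kWh × £0.370 = £202.38

£202.38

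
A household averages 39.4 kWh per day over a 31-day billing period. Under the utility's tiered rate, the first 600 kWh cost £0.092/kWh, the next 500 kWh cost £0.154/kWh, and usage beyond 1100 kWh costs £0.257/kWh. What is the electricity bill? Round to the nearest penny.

Usage = 39.4 kWh/day × 31 days = 1221.4 kWh
First 600 kWh × £0.092 = £55.20
Next 500 kWh × £0.154 = £77.00
Remaining 121.4 kWh × £0.257 = £31.20
Total = £163.40

£163.40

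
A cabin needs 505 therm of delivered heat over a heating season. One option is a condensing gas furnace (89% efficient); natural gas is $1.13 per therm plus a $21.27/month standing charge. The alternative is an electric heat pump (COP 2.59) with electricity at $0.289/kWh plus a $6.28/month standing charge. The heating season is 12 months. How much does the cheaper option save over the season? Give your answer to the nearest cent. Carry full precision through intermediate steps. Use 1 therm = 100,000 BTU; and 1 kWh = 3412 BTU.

$830.45

Heat load = 505 therm × 100,000 = 50,500,000 BTU
Gas: input = 50,500,000 / 0.89 = 56,741,573 BTU = 567.4 therm → 567.4 × $1.13 = $641.18; + 12 × $21.27 standing = $896.42
Heat pump: 50,500,000 BTU / 3412 = 14,800 kWh heat; / 2.59 = 5,715 kWh in → × $0.289 = $1,651.51; + 12 × $6.28 standing = $1,726.87
Difference = |$896.42 − $1,726.87| = $830.45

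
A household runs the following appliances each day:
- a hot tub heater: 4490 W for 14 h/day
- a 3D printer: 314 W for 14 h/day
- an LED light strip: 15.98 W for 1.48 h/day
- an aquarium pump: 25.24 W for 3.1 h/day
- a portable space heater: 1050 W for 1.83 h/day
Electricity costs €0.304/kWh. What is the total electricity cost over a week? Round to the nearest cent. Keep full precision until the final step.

hot tub heater: 4490 W × 14 h × 7 d = 440,020 Wh = 440 kWh
3D printer: 314 W × 14 h × 7 d = 30,772 Wh = 30.77 kWh
LED light strip: 15.98 W × 1.48 h × 7 d = 166 Wh = 0.1656 kWh
aquarium pump: 25.24 W × 3.1 h × 7 d = 548 Wh = 0.5477 kWh
portable space heater: 1050 W × 1.83 h × 7 d = 13,450 Wh = 13.45 kWh
Total energy = 440 + 30.77 + 0.1656 + 0.5477 + 13.45 = 485 kWh
Cost = 485 kWh × €0.304 = €147.43

€147.43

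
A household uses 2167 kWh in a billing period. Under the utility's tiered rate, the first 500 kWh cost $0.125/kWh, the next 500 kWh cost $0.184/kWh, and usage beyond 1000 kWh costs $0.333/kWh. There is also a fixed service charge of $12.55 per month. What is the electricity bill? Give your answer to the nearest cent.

$555.66

First 500 kWh × $0.125 = $62.50
Next 500 kWh × $0.184 = $92.00
Remaining 1167 kWh × $0.333 = $388.61
Energy charge = $543.11; + service $12.55 = $555.66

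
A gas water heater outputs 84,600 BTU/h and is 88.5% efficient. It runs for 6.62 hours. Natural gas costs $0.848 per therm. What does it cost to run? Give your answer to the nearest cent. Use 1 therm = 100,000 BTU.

$5.37

Heat delivered = 84,600 BTU/h × 6.62 h = 560,052 BTU
Gas input = 560,052 / 0.885 = 632,827 BTU
= 632,827 / 100,000 = 6.328 therm
Cost = 6.328 × $0.848/therm = $5.37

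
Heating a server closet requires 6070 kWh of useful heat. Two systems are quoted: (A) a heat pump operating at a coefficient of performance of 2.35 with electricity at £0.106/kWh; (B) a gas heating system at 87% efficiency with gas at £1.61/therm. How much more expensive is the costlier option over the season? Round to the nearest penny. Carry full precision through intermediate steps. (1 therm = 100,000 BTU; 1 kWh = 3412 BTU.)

Heat load = 6070 kWh × 3412 = 20,710,840 BTU
Gas: input = 20,710,840 / 0.87 = 23,805,563 BTU = 238.1 therm → 238.1 × £1.61 = £383.27
Heat pump: 20,710,840 BTU / 3412 = 6,070 kWh heat; / 2.35 = 2,583 kWh in → × £0.106 = £273.80
Difference = |£383.27 − £273.80| = £109.47

£109.47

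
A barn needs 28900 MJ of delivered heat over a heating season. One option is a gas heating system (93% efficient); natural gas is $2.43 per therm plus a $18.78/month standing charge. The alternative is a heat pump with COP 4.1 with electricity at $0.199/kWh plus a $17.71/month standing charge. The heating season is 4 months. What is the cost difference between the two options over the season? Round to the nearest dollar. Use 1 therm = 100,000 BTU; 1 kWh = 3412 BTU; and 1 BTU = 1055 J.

Heat load = 28900 MJ = 28,900,000,000 J / 1055 = 27,393,365 BTU
Gas: input = 27,393,365 / 0.93 = 29,455,231 BTU = 294.6 therm → 294.6 × $2.43 = $715.76; + 4 × $18.78 standing = $790.88
Heat pump: 27,393,365 BTU / 3412 = 8,029 kWh heat; / 4.1 = 1,958 kWh in → × $0.199 = $389.68; + 4 × $17.71 standing = $460.52
Difference = |$790.88 − $460.52| = $330.36 ≈ $330

$330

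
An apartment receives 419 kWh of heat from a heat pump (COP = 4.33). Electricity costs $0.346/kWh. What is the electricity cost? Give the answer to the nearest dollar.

$33

Electrical input = 419 kWh / 4.33 = 96.77 kWh
Cost = 96.77 × $0.346/kWh = $33.48 ≈ $33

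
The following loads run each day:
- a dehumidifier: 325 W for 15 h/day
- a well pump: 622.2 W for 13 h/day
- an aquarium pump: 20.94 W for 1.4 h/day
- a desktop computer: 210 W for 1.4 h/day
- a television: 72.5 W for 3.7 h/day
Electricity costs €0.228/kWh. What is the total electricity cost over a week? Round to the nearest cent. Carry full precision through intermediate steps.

€21.63

dehumidifier: 325 W × 15 h × 7 d = 34,125 Wh = 34.12 kWh
well pump: 622.2 W × 13 h × 7 d = 56,620 Wh = 56.62 kWh
aquarium pump: 20.94 W × 1.4 h × 7 d = 205 Wh = 0.2052 kWh
desktop computer: 210 W × 1.4 h × 7 d = 2,058 Wh = 2.058 kWh
television: 72.5 W × 3.7 h × 7 d = 1,878 Wh = 1.878 kWh
Total energy = 34.12 + 56.62 + 0.2052 + 2.058 + 1.878 = 94.89 kWh
Cost = 94.89 kWh × €0.228 = €21.63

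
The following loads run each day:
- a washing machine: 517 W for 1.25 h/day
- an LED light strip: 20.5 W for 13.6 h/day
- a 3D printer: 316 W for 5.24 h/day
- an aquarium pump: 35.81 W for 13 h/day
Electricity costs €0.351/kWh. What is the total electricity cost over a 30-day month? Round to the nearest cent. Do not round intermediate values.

€32.08

washing machine: 517 W × 1.25 h × 30 d = 19,388 Wh = 19.39 kWh
LED light strip: 20.5 W × 13.6 h × 30 d = 8,364 Wh = 8.364 kWh
3D printer: 316 W × 5.24 h × 30 d = 49,675 Wh = 49.68 kWh
aquarium pump: 35.81 W × 13 h × 30 d = 13,966 Wh = 13.97 kWh
Total energy = 19.39 + 8.364 + 49.68 + 13.97 = 91.39 kWh
Cost = 91.39 kWh × €0.351 = €32.08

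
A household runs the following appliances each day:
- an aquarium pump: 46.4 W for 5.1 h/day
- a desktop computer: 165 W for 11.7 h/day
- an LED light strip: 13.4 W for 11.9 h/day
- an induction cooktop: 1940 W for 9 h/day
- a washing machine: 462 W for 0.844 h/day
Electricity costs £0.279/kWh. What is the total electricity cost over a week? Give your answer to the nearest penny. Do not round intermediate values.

aquarium pump: 46.4 W × 5.1 h × 7 d = 1,656 Wh = 1.656 kWh
desktop computer: 165 W × 11.7 h × 7 d = 13,513 Wh = 13.51 kWh
LED light strip: 13.4 W × 11.9 h × 7 d = 1,116 Wh = 1.116 kWh
induction cooktop: 1940 W × 9 h × 7 d = 122,220 Wh = 122.2 kWh
washing machine: 462 W × 0.844 h × 7 d = 2,729 Wh = 2.729 kWh
Total energy = 1.656 + 13.51 + 1.116 + 122.2 + 2.729 = 141.2 kWh
Cost = 141.2 kWh × £0.279 = £39.40

£39.40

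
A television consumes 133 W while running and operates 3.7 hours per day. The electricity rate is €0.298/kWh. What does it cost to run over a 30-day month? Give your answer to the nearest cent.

Energy = 133 W × 3.7 h/day × 30 days = 14,763 Wh = 14.76 kWh
Cost = 14.76 kWh × €0.298/kWh = €4.40

€4.40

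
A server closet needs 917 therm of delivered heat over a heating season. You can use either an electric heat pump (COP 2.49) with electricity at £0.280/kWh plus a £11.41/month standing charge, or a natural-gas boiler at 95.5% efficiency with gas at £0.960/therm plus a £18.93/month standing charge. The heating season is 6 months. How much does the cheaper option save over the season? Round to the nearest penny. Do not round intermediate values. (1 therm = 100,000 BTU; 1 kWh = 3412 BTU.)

£2055.25

Heat load = 917 therm × 100,000 = 91,700,000 BTU
Gas: input = 91,700,000 / 0.955 = 96,020,942 BTU = 960.2 therm → 960.2 × £0.960 = £921.80; + 6 × £18.93 standing = £1,035.38
Heat pump: 91,700,000 BTU / 3412 = 26,880 kWh heat; / 2.49 = 10,790 kWh in → × £0.280 = £3,022.17; + 6 × £11.41 standing = £3,090.63
Difference = |£1,035.38 − £3,090.63| = £2,055.25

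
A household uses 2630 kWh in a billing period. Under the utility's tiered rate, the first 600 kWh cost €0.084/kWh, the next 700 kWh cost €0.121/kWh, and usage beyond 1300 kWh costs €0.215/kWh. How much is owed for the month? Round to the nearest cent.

First 600 kWh × €0.084 = €50.40
Next 700 kWh × €0.121 = €84.70
Remaining 1330 kWh × €0.215 = €285.95
Total = €421.05

€421.05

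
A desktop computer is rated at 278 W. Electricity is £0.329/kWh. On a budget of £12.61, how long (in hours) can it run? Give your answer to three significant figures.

138 h

Energy budget = £12.61 / £0.329 per kWh = 38.33 kWh = 38,328 Wh
Runtime = 38,328 Wh / 278 W = 137.9 h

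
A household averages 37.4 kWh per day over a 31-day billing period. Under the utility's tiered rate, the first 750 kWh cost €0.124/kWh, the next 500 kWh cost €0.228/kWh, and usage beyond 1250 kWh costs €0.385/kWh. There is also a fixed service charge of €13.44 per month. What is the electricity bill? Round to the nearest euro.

Usage = 37.4 kWh/day × 31 days = 1159.4 kWh
First 750 kWh × €0.124 = €93.00
Next 409.4 kWh × €0.228 = €93.34
Remaining tier: 0 kWh (not reached)
Energy charge = €186.34; + service €13.44 = €199.78 ≈ €200

€200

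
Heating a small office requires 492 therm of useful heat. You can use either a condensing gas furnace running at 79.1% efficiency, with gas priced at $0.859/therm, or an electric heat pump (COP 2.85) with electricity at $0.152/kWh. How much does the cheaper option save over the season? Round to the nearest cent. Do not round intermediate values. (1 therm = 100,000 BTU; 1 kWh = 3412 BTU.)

$234.75

Heat load = 492 therm × 100,000 = 49,200,000 BTU
Gas: input = 49,200,000 / 0.791 = 62,199,747 BTU = 622 therm → 622 × $0.859 = $534.30
Heat pump: 49,200,000 BTU / 3412 = 14,420 kWh heat; / 2.85 = 5,060 kWh in → × $0.152 = $769.05
Difference = |$534.30 − $769.05| = $234.75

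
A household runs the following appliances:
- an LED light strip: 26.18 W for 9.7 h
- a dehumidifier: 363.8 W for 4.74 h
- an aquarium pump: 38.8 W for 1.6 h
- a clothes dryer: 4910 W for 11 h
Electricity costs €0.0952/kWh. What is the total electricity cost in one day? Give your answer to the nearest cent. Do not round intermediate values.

€5.34

LED light strip: 26.18 W × 9.7 h = 254 Wh = 0.2539 kWh
dehumidifier: 363.8 W × 4.74 h = 1,724 Wh = 1.724 kWh
aquarium pump: 38.8 W × 1.6 h = 62 Wh = 0.06208 kWh
clothes dryer: 4910 W × 11 h = 54,010 Wh = 54.01 kWh
Total energy = 0.2539 + 1.724 + 0.06208 + 54.01 = 56.05 kWh
Cost = 56.05 kWh × €0.0952 = €5.34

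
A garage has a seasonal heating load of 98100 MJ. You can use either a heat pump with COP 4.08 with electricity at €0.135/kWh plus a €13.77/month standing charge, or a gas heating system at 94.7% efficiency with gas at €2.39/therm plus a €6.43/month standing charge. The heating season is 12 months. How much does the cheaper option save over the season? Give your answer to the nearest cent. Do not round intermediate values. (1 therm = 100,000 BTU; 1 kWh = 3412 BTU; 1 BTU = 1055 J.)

€1356.92

Heat load = 98100 MJ = 98,100,000,000 J / 1055 = 92,985,782 BTU
Gas: input = 92,985,782 / 0.947 = 98,189,844 BTU = 981.9 therm → 981.9 × €2.39 = €2,346.74; + 12 × €6.43 standing = €2,423.90
Heat pump: 92,985,782 BTU / 3412 = 27,250 kWh heat; / 4.08 = 6,680 kWh in → × €0.135 = €901.74; + 12 × €13.77 standing = €1,066.98
Difference = |€2,423.90 − €1,066.98| = €1,356.92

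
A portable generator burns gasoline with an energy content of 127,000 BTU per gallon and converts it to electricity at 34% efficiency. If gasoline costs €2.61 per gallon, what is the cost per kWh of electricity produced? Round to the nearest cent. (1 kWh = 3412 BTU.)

Electrical output per gallon = 127,000 BTU × 0.34 / 3412 BTU/kWh = 12.66 kWh
Cost per kWh = €2.61 / 12.66 kWh = €0.206

€0.21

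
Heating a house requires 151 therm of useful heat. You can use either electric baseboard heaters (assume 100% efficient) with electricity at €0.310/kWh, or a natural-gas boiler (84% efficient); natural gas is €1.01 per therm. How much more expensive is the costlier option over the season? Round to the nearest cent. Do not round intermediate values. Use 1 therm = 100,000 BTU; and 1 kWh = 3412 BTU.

€1190.36

Heat load = 151 therm × 100,000 = 15,100,000 BTU
Gas: input = 15,100,000 / 0.84 = 17,976,190 BTU = 179.8 therm → 179.8 × €1.01 = €181.56
Electric: 15,100,000 BTU / 3412 = 4,426 kWh → × €0.310 = €1,371.92
Difference = |€181.56 − €1,371.92| = €1,190.36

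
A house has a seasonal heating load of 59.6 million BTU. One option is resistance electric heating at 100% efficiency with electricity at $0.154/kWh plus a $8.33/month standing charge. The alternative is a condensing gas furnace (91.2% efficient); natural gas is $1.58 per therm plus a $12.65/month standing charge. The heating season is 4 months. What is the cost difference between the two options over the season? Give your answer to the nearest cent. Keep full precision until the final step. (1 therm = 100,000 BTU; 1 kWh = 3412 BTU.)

Heat load = 59.6 × 10⁶ BTU = 59,600,000 BTU
Gas: input = 59,600,000 / 0.912 = 65,350,877 BTU = 653.5 therm → 653.5 × $1.58 = $1,032.54; + 4 × $12.65 standing = $1,083.14
Electric: 59,600,000 BTU / 3412 = 17,470 kWh → × $0.154 = $2,690.04; + 4 × $8.33 standing = $2,723.36
Difference = |$1,083.14 − $2,723.36| = $1,640.21

$1640.21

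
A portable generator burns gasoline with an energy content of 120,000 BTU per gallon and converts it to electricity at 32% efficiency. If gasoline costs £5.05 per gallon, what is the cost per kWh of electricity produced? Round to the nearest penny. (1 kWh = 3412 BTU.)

£0.45

Electrical output per gallon = 120,000 BTU × 0.32 / 3412 BTU/kWh = 11.25 kWh
Cost per kWh = £5.05 / 11.25 kWh = £0.449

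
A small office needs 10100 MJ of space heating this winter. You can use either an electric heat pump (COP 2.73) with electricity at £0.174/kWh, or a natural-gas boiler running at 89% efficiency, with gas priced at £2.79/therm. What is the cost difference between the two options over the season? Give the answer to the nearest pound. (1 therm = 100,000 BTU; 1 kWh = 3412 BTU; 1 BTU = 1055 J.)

£121

Heat load = 10100 MJ = 10,100,000,000 J / 1055 = 9,573,460 BTU
Gas: input = 9,573,460 / 0.89 = 10,756,696 BTU = 107.6 therm → 107.6 × £2.79 = £300.11
Heat pump: 9,573,460 BTU / 3412 = 2,806 kWh heat; / 2.73 = 1,028 kWh in → × £0.174 = £178.83
Difference = |£300.11 − £178.83| = £121.28 ≈ £121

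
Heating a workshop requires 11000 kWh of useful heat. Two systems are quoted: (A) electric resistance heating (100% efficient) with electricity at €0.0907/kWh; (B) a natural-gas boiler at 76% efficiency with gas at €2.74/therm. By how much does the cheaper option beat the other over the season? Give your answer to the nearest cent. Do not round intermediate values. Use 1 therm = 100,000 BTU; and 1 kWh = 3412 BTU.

Heat load = 11000 kWh × 3412 = 37,532,000 BTU
Gas: input = 37,532,000 / 0.76 = 49,384,211 BTU = 493.8 therm → 493.8 × €2.74 = €1,353.13
Electric: 37,532,000 BTU / 3412 = 11,000 kWh → × €0.0907 = €997.70
Difference = |€1,353.13 − €997.70| = €355.43

€355.43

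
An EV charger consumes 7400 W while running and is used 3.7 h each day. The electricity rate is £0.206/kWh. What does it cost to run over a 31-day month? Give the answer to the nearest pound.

£175

Energy = 7400 W × 3.7 h/day × 31 days = 848,780 Wh = 848.8 kWh
Cost = 848.8 kWh × £0.206/kWh = £174.85 ≈ £175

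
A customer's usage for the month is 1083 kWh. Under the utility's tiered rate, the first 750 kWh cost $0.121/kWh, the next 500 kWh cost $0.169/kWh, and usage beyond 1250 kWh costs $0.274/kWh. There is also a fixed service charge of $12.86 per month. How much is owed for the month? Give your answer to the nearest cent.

First 750 kWh × $0.121 = $90.75
Next 333 kWh × $0.169 = $56.28
Remaining tier: 0 kWh (not reached)
Energy charge = $147.03; + service $12.86 = $159.89

$159.89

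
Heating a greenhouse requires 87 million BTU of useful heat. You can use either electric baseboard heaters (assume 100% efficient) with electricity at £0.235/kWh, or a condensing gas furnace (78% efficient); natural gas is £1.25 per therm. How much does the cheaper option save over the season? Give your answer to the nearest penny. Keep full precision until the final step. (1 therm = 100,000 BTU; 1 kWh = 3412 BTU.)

£4597.86

Heat load = 87 × 10⁶ BTU = 87,000,000 BTU
Gas: input = 87,000,000 / 0.780 = 111,538,462 BTU = 1,115 therm → 1,115 × £1.25 = £1,394.23
Electric: 87,000,000 BTU / 3412 = 25,500 kWh → × £0.235 = £5,992.09
Difference = |£1,394.23 − £5,992.09| = £4,597.86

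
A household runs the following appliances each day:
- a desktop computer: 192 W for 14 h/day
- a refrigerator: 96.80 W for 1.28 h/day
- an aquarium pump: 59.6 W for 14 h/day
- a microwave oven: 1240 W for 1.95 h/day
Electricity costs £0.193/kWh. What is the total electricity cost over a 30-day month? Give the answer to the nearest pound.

desktop computer: 192 W × 14 h × 30 d = 80,640 Wh = 80.64 kWh
refrigerator: 96.80 W × 1.28 h × 30 d = 3,717 Wh = 3.717 kWh
aquarium pump: 59.6 W × 14 h × 30 d = 25,032 Wh = 25.03 kWh
microwave oven: 1240 W × 1.95 h × 30 d = 72,540 Wh = 72.54 kWh
Total energy = 80.64 + 3.717 + 25.03 + 72.54 = 181.9 kWh
Cost = 181.9 kWh × £0.193 = £35.11 ≈ £35

£35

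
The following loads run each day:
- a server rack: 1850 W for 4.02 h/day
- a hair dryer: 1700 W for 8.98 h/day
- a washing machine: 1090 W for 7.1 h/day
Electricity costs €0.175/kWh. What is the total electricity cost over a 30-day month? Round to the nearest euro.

€160

server rack: 1850 W × 4.02 h × 30 d = 223,110 Wh = 223.1 kWh
hair dryer: 1700 W × 8.98 h × 30 d = 457,980 Wh = 458 kWh
washing machine: 1090 W × 7.1 h × 30 d = 232,170 Wh = 232.2 kWh
Total energy = 223.1 + 458 + 232.2 = 913.3 kWh
Cost = 913.3 kWh × €0.175 = €159.82 ≈ €160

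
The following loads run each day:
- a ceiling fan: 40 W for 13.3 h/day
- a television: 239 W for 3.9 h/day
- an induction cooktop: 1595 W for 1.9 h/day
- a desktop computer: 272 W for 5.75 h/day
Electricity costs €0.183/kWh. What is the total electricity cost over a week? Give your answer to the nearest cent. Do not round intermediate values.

ceiling fan: 40 W × 13.3 h × 7 d = 3,724 Wh = 3.724 kWh
television: 239 W × 3.9 h × 7 d = 6,525 Wh = 6.525 kWh
induction cooktop: 1595 W × 1.9 h × 7 d = 21,214 Wh = 21.21 kWh
desktop computer: 272 W × 5.75 h × 7 d = 10,948 Wh = 10.95 kWh
Total energy = 3.724 + 6.525 + 21.21 + 10.95 = 42.41 kWh
Cost = 42.41 kWh × €0.183 = €7.76

€7.76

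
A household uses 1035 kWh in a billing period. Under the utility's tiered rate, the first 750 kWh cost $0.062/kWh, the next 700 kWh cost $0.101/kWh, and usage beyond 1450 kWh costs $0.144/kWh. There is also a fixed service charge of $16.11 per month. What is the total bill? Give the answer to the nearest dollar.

First 750 kWh × $0.062 = $46.50
Next 285 kWh × $0.101 = $28.79
Remaining tier: 0 kWh (not reached)
Energy charge = $75.28; + service $16.11 = $91.39 ≈ $91

$91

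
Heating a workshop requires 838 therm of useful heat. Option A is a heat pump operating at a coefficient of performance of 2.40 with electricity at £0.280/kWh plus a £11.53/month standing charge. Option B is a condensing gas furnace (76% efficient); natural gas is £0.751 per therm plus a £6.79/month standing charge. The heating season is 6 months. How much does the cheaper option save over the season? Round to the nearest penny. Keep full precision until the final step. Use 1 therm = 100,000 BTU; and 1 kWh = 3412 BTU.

£2065.74

Heat load = 838 therm × 100,000 = 83,800,000 BTU
Gas: input = 83,800,000 / 0.76 = 110,263,158 BTU = 1,103 therm → 1,103 × £0.751 = £828.08; + 6 × £6.79 standing = £868.82
Heat pump: 83,800,000 BTU / 3412 = 24,560 kWh heat; / 2.40 = 10,230 kWh in → × £0.280 = £2,865.38; + 6 × £11.53 standing = £2,934.56
Difference = |£868.82 − £2,934.56| = £2,065.74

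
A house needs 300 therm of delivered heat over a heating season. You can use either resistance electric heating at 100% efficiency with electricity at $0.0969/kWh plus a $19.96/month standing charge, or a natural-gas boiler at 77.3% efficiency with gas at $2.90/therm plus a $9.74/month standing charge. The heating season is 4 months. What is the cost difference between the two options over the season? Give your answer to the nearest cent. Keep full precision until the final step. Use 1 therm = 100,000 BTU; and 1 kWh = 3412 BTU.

Heat load = 300 therm × 100,000 = 30,000,000 BTU
Gas: input = 30,000,000 / 0.773 = 38,809,832 BTU = 388.1 therm → 388.1 × $2.90 = $1,125.49; + 4 × $9.74 standing = $1,164.45
Electric: 30,000,000 BTU / 3412 = 8,792 kWh → × $0.0969 = $851.99; + 4 × $19.96 standing = $931.83
Difference = |$1,164.45 − $931.83| = $232.61

$232.61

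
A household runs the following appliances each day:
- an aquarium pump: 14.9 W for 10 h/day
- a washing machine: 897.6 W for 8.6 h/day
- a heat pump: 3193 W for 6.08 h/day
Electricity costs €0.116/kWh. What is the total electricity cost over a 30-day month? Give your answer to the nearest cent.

€94.94

aquarium pump: 14.9 W × 10 h × 30 d = 4,470 Wh = 4.47 kWh
washing machine: 897.6 W × 8.6 h × 30 d = 231,581 Wh = 231.6 kWh
heat pump: 3193 W × 6.08 h × 30 d = 582,403 Wh = 582.4 kWh
Total energy = 4.47 + 231.6 + 582.4 = 818.5 kWh
Cost = 818.5 kWh × €0.116 = €94.94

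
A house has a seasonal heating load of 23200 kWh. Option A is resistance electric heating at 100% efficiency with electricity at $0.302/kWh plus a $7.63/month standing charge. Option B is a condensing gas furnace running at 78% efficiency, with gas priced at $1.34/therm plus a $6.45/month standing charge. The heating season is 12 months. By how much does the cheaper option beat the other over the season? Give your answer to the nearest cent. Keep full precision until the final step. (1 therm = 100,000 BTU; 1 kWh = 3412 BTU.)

$5660.66

Heat load = 23200 kWh × 3412 = 79,158,400 BTU
Gas: input = 79,158,400 / 0.78 = 101,485,128 BTU = 1,015 therm → 1,015 × $1.34 = $1,359.90; + 12 × $6.45 standing = $1,437.30
Electric: 79,158,400 BTU / 3412 = 23,200 kWh → × $0.302 = $7,006.40; + 12 × $7.63 standing = $7,097.96
Difference = |$1,437.30 − $7,097.96| = $5,660.66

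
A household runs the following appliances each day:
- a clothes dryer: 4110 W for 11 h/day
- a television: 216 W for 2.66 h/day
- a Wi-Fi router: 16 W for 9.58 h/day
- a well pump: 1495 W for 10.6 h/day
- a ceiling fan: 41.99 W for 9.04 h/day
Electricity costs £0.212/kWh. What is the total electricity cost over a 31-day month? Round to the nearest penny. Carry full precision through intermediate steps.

clothes dryer: 4110 W × 11 h × 31 d = 1,401,510 Wh = 1,402 kWh
television: 216 W × 2.66 h × 31 d = 17,811 Wh = 17.81 kWh
Wi-Fi router: 16 W × 9.58 h × 31 d = 4,752 Wh = 4.752 kWh
well pump: 1495 W × 10.6 h × 31 d = 491,257 Wh = 491.3 kWh
ceiling fan: 41.99 W × 9.04 h × 31 d = 11,767 Wh = 11.77 kWh
Total energy = 1,402 + 17.81 + 4.752 + 491.3 + 11.77 = 1,927 kWh
Cost = 1,927 kWh × £0.212 = £408.54

£408.54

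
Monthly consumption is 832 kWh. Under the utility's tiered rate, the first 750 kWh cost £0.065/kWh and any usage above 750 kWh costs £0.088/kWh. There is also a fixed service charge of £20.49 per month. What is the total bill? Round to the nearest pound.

First 750 kWh × £0.065 = £48.75
Remaining 82 kWh × £0.088 = £7.22
Energy charge = £55.97; + service £20.49 = £76.46 ≈ £76

£76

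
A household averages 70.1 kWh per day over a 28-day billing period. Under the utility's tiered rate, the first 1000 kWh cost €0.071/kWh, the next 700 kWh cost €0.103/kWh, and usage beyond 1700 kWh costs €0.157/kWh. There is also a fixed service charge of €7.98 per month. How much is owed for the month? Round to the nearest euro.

Usage = 70.1 kWh/day × 28 days = 1962.8 kWh
First 1000 kWh × €0.071 = €71.00
Next 700 kWh × €0.103 = €72.10
Remaining 262.8 kWh × €0.157 = €41.26
Energy charge = €184.36; + service €7.98 = €192.34 ≈ €192

€192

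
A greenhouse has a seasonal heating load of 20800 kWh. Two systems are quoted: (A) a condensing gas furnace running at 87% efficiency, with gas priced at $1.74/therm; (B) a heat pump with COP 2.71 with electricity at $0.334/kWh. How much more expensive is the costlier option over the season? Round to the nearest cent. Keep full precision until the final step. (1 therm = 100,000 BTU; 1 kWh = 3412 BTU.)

Heat load = 20800 kWh × 3412 = 70,969,600 BTU
Gas: input = 70,969,600 / 0.87 = 81,574,253 BTU = 815.7 therm → 815.7 × $1.74 = $1,419.39
Heat pump: 70,969,600 BTU / 3412 = 20,800 kWh heat; / 2.71 = 7,675 kWh in → × $0.334 = $2,563.54
Difference = |$1,419.39 − $2,563.54| = $1,144.15

$1144.15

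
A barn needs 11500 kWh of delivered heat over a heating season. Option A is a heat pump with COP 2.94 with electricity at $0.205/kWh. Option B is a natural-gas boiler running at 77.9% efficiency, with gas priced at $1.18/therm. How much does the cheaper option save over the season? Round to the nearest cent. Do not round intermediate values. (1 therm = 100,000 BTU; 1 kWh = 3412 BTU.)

$207.51

Heat load = 11500 kWh × 3412 = 39,238,000 BTU
Gas: input = 39,238,000 / 0.779 = 50,369,705 BTU = 503.7 therm → 503.7 × $1.18 = $594.36
Heat pump: 39,238,000 BTU / 3412 = 11,500 kWh heat; / 2.94 = 3,912 kWh in → × $0.205 = $801.87
Difference = |$594.36 − $801.87| = $207.51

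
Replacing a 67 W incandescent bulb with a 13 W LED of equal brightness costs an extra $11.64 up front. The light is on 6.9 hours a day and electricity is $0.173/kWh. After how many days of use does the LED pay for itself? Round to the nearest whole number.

Power saved = 67 − 13 = 54 W
Daily energy saved = 54 W × 6.9 h = 372.6 Wh = 0.3726 kWh
Daily savings = 0.3726 × $0.173 = $0.0645
Payback = $11.64 / $0.0645 per day = 180.6 days

181 days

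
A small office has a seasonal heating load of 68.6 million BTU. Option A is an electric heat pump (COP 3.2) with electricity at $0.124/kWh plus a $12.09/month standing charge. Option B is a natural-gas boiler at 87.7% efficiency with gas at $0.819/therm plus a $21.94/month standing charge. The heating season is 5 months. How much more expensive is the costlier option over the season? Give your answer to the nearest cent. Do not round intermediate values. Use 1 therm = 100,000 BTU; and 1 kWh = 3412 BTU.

Heat load = 68.6 × 10⁶ BTU = 68,600,000 BTU
Gas: input = 68,600,000 / 0.877 = 78,221,209 BTU = 782.2 therm → 782.2 × $0.819 = $640.63; + 5 × $21.94 standing = $750.33
Heat pump: 68,600,000 BTU / 3412 = 20,110 kWh heat; / 3.2 = 6,283 kWh in → × $0.124 = $779.09; + 5 × $12.09 standing = $839.54
Difference = |$750.33 − $839.54| = $89.21

$89.21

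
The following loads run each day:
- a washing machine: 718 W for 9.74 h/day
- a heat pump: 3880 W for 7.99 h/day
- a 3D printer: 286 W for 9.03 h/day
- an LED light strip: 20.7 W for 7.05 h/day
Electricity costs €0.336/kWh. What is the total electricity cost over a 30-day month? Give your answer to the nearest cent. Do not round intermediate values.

€410.49

washing machine: 718 W × 9.74 h × 30 d = 209,800 Wh = 209.8 kWh
heat pump: 3880 W × 7.99 h × 30 d = 930,036 Wh = 930 kWh
3D printer: 286 W × 9.03 h × 30 d = 77,477 Wh = 77.48 kWh
LED light strip: 20.7 W × 7.05 h × 30 d = 4,378 Wh = 4.378 kWh
Total energy = 209.8 + 930 + 77.48 + 4.378 = 1,222 kWh
Cost = 1,222 kWh × €0.336 = €410.49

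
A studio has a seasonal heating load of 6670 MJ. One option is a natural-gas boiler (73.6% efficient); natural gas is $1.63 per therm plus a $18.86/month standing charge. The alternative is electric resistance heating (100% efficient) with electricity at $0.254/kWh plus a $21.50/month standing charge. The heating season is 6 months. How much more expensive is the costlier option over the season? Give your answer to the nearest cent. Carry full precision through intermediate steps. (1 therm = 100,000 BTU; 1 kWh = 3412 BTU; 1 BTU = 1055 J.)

Heat load = 6670 MJ = 6,670,000,000 J / 1055 = 6,322,275 BTU
Gas: input = 6,322,275 / 0.736 = 8,590,047 BTU = 85.9 therm → 85.9 × $1.63 = $140.02; + 6 × $18.86 standing = $253.18
Electric: 6,322,275 BTU / 3412 = 1,853 kWh → × $0.254 = $470.65; + 6 × $21.50 standing = $599.65
Difference = |$253.18 − $599.65| = $346.47

$346.47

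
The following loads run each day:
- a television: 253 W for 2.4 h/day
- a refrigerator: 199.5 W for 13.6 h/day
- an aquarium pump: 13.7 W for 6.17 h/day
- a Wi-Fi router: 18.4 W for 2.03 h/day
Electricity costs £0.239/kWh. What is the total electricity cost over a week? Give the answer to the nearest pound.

£6

television: 253 W × 2.4 h × 7 d = 4,250 Wh = 4.25 kWh
refrigerator: 199.5 W × 13.6 h × 7 d = 18,992 Wh = 18.99 kWh
aquarium pump: 13.7 W × 6.17 h × 7 d = 592 Wh = 0.5917 kWh
Wi-Fi router: 18.4 W × 2.03 h × 7 d = 261 Wh = 0.2615 kWh
Total energy = 4.25 + 18.99 + 0.5917 + 0.2615 = 24.1 kWh
Cost = 24.1 kWh × £0.239 = £5.76 ≈ £6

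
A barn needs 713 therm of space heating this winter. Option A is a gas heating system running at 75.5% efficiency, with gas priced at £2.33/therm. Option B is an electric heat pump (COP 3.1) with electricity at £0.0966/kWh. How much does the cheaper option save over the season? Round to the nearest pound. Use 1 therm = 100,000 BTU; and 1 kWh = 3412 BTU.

£1549

Heat load = 713 therm × 100,000 = 71,300,000 BTU
Gas: input = 71,300,000 / 0.755 = 94,437,086 BTU = 944.4 therm → 944.4 × £2.33 = £2,200.38
Heat pump: 71,300,000 BTU / 3412 = 20,900 kWh heat; / 3.1 = 6,741 kWh in → × £0.0966 = £651.17
Difference = |£2,200.38 − £651.17| = £1,549.21 ≈ £1549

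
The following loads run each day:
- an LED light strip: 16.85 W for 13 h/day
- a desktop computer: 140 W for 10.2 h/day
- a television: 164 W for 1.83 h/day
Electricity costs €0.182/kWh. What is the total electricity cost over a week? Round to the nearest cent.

LED light strip: 16.85 W × 13 h × 7 d = 1,533 Wh = 1.533 kWh
desktop computer: 140 W × 10.2 h × 7 d = 9,996 Wh = 9.996 kWh
television: 164 W × 1.83 h × 7 d = 2,101 Wh = 2.101 kWh
Total energy = 1.533 + 9.996 + 2.101 = 13.63 kWh
Cost = 13.63 kWh × €0.182 = €2.48

€2.48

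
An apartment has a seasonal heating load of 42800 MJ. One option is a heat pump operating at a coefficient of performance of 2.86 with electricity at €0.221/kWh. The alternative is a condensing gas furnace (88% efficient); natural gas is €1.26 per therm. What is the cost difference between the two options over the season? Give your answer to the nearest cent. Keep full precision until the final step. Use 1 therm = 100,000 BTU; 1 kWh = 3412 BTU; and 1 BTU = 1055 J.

€337.90

Heat load = 42800 MJ = 42,800,000,000 J / 1055 = 40,568,720 BTU
Gas: input = 40,568,720 / 0.88 = 46,100,819 BTU = 461 therm → 461 × €1.26 = €580.87
Heat pump: 40,568,720 BTU / 3412 = 11,890 kWh heat; / 2.86 = 4,157 kWh in → × €0.221 = €918.77
Difference = |€580.87 − €918.77| = €337.90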